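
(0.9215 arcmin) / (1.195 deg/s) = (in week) 2.125e-08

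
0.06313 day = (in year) 0.000173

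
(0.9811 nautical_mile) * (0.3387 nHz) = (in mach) 1.807e-09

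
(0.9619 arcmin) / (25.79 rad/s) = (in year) 3.44e-13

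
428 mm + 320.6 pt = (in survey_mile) 0.0003362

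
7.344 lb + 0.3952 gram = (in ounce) 117.5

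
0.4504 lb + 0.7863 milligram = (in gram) 204.3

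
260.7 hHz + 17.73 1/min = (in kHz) 26.07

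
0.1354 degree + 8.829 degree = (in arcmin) 537.9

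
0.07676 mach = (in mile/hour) 58.47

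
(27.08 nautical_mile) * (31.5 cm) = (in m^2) 1.58e+04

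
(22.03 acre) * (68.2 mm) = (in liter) 6.08e+06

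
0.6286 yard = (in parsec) 1.863e-17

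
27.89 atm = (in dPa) 2.826e+07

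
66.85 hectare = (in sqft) 7.196e+06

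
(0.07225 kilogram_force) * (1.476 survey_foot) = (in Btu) 0.0003021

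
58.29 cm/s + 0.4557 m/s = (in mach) 0.00305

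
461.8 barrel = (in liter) 7.342e+04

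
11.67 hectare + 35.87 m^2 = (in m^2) 1.167e+05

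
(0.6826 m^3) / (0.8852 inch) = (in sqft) 326.8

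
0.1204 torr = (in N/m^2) 16.05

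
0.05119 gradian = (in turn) 0.000128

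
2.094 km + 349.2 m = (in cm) 2.443e+05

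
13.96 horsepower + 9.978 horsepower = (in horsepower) 23.94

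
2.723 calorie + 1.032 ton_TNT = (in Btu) 4.093e+06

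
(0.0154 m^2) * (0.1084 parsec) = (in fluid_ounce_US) 1.742e+18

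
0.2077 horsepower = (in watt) 154.9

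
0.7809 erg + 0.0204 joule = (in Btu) 1.934e-05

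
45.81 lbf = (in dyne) 2.038e+07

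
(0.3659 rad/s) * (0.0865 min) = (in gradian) 120.9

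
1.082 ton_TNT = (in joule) 4.527e+09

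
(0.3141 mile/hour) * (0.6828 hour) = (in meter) 345.2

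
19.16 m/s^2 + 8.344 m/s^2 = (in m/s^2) 27.5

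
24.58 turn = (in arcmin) 5.309e+05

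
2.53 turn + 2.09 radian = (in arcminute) 6.183e+04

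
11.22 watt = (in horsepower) 0.01505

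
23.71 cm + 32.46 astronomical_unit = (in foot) 1.593e+13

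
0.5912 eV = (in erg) 9.472e-13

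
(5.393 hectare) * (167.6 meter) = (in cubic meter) 9.039e+06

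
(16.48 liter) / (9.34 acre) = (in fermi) 4.36e+08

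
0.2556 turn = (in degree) 92.02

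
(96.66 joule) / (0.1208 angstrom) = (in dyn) 8.002e+17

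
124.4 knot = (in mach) 0.1879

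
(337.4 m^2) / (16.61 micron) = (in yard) 2.221e+07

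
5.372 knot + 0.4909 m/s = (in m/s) 3.254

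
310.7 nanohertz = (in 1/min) 1.864e-05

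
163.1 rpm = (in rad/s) 17.08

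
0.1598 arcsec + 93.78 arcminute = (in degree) 1.563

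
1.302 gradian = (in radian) 0.02045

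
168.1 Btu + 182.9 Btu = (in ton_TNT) 8.851e-05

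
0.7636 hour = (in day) 0.03182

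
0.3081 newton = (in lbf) 0.06926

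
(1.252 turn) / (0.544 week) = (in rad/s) 2.391e-05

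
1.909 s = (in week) 3.156e-06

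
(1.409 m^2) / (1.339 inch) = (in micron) 4.143e+07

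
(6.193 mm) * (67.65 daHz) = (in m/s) 4.19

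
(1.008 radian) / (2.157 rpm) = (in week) 7.379e-06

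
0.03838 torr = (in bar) 5.117e-05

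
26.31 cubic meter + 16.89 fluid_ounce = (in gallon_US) 6950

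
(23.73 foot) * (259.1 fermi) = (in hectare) 1.874e-16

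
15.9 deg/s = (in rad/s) 0.2775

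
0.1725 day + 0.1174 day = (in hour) 6.958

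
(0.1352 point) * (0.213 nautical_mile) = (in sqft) 0.2025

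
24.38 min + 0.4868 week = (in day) 3.425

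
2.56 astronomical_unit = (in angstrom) 3.83e+21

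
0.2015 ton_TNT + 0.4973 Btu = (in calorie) 2.015e+08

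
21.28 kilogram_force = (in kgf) 21.28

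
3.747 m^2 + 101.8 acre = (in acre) 101.8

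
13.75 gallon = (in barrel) 0.3274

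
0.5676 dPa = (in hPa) 0.0005676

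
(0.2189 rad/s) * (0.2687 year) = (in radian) 1.855e+06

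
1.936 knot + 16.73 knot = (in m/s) 9.603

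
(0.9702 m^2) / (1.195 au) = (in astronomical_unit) 3.628e-23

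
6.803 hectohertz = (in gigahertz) 6.803e-07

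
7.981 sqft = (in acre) 0.0001832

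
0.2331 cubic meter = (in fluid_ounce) 7882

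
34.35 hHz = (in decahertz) 343.5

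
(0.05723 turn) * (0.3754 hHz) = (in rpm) 128.9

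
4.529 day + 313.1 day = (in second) 2.744e+07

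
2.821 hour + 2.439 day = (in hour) 61.36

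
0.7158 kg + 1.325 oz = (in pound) 1.661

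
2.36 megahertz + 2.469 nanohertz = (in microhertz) 2.36e+12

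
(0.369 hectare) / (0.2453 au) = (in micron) 0.1006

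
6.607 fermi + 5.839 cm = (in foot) 0.1916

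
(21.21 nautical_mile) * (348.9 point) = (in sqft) 5.204e+04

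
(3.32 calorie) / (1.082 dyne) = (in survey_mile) 797.7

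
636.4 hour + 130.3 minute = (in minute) 3.831e+04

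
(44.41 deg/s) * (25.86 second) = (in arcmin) 6.891e+04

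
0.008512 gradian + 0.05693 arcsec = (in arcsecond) 27.64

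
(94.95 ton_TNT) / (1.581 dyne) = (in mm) 2.513e+19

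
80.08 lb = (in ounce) 1281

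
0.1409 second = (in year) 4.468e-09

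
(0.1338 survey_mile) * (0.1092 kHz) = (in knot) 4.571e+04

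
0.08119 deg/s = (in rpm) 0.01353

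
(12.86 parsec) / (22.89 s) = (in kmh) 6.241e+16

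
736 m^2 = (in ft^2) 7922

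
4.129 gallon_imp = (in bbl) 0.1181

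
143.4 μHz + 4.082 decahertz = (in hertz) 40.82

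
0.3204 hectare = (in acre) 0.7917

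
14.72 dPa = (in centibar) 0.001472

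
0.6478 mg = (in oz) 2.285e-05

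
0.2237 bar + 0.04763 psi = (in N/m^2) 2.27e+04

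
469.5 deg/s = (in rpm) 78.25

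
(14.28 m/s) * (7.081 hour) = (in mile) 226.2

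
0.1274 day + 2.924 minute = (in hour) 3.106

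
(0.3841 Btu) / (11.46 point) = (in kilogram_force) 1.022e+04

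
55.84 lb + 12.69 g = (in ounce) 893.9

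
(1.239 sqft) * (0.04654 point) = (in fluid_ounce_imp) 0.06651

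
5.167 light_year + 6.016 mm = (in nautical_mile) 2.64e+13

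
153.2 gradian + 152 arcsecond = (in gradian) 153.2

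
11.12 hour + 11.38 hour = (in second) 8.1e+04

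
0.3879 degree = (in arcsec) 1396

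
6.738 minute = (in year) 1.282e-05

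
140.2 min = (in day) 0.09736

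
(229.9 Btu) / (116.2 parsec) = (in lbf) 1.521e-14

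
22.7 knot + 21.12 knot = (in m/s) 22.54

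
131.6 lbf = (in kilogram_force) 59.69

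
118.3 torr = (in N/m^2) 1.577e+04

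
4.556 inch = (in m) 0.1157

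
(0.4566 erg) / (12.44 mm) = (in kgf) 3.743e-07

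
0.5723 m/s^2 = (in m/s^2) 0.5723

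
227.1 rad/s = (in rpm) 2169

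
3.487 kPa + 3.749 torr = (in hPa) 39.87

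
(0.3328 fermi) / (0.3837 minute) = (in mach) 4.245e-20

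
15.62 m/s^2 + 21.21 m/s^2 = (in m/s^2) 36.83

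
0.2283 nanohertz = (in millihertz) 2.283e-07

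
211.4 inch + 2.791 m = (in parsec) 2.645e-16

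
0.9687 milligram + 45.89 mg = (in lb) 0.0001033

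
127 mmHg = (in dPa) 1.693e+05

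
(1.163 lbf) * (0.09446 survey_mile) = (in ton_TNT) 1.88e-07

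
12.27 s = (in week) 2.029e-05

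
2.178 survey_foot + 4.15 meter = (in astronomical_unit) 3.218e-11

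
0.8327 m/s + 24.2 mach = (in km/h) 2.967e+04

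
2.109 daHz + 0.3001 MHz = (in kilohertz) 300.1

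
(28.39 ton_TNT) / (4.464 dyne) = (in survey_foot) 8.73e+15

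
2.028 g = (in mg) 2028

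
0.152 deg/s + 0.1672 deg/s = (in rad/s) 0.005571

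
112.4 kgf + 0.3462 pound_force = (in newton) 1104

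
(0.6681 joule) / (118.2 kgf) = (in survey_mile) 3.581e-07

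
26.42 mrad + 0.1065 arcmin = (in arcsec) 5456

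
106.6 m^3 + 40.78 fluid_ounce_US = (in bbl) 670.5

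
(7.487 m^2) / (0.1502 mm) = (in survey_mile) 30.97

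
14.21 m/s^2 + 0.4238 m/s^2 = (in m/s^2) 14.63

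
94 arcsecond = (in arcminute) 1.567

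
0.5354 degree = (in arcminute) 32.12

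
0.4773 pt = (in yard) 0.0001841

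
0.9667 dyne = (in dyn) 0.9667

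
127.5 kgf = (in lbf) 281.1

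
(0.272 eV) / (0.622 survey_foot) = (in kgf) 2.344e-20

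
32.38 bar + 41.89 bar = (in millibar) 7.427e+04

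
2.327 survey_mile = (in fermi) 3.745e+18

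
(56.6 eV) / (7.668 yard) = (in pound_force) 2.908e-19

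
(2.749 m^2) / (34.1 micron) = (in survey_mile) 50.09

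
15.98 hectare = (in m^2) 1.598e+05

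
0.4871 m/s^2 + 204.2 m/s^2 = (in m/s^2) 204.7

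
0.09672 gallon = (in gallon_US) 0.09672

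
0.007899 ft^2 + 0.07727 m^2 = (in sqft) 0.8396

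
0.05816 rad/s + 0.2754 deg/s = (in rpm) 0.6013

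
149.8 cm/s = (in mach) 0.004399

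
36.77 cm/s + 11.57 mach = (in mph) 8813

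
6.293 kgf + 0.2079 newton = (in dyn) 6.192e+06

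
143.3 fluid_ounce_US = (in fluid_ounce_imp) 149.2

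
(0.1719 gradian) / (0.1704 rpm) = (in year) 4.798e-09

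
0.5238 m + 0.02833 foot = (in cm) 53.24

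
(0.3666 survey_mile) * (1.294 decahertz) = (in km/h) 2.748e+04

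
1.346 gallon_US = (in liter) 5.095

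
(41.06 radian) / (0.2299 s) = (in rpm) 1705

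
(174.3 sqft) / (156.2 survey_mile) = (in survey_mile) 4.003e-08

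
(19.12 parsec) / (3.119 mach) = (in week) 9.185e+08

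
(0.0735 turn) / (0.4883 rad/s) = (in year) 2.999e-08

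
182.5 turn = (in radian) 1147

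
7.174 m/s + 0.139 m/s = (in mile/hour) 16.36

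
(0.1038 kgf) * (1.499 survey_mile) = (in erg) 2.456e+10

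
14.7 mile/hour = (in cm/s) 657.1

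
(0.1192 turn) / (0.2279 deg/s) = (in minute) 3.138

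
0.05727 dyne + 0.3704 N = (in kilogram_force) 0.03777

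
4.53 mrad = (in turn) 0.000721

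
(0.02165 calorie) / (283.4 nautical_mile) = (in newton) 1.726e-07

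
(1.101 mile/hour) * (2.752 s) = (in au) 9.054e-12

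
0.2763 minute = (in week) 2.741e-05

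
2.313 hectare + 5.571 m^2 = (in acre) 5.717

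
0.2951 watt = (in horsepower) 0.0003957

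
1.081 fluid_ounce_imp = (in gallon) 0.008114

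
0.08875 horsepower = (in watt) 66.18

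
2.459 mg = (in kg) 2.459e-06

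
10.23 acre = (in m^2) 4.14e+04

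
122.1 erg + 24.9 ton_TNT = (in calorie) 2.49e+10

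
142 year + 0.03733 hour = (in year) 142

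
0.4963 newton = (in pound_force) 0.1116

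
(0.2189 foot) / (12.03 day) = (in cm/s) 6.419e-06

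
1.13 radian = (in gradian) 71.94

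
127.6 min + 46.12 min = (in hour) 2.895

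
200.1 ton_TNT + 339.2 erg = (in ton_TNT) 200.1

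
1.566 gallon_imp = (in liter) 7.119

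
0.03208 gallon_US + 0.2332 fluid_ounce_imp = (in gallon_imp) 0.02817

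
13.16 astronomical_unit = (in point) 5.581e+15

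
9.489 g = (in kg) 0.009489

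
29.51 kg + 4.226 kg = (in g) 3.374e+04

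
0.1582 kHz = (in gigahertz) 1.582e-07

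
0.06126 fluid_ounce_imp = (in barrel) 1.095e-05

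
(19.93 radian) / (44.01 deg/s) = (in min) 0.4324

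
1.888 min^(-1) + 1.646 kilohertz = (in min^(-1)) 9.876e+04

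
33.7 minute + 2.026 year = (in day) 739.5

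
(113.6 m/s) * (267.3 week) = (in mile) 1.141e+07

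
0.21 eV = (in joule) 3.365e-20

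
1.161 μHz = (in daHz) 1.161e-07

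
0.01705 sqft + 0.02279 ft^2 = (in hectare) 3.701e-07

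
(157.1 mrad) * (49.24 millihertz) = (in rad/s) 0.007736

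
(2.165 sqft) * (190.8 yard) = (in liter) 3.509e+04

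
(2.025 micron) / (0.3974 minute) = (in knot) 1.651e-07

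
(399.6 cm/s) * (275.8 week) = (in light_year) 7.045e-08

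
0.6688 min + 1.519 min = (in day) 0.001519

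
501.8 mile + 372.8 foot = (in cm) 8.077e+07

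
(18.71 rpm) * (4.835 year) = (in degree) 1.712e+10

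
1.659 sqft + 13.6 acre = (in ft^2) 5.924e+05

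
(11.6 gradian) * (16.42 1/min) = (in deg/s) 2.857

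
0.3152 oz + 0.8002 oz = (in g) 31.62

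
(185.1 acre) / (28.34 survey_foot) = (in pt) 2.458e+08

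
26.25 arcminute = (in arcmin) 26.25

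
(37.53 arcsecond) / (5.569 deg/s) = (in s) 0.001872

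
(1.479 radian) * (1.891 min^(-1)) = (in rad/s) 0.04661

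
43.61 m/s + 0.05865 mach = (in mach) 0.1867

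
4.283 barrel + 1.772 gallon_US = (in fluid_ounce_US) 2.325e+04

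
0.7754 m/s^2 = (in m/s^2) 0.7754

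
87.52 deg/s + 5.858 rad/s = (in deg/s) 423.2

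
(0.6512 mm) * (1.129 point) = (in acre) 6.409e-11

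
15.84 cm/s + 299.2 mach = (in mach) 299.2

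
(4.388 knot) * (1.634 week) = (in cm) 2.231e+08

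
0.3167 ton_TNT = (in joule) 1.325e+09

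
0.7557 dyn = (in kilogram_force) 7.706e-07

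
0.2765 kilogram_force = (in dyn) 2.712e+05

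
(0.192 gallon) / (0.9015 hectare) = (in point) 0.0002285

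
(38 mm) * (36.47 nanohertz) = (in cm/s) 1.386e-07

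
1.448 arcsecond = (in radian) 7.02e-06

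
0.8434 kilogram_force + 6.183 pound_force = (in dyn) 3.577e+06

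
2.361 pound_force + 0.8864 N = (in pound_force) 2.56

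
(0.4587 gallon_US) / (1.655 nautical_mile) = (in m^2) 5.665e-07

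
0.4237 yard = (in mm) 387.4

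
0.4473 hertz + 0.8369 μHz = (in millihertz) 447.3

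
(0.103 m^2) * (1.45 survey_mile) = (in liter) 2.404e+05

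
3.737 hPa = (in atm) 0.003688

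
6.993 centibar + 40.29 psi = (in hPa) 2848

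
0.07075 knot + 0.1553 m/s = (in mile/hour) 0.4288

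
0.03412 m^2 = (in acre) 8.431e-06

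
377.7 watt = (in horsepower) 0.5065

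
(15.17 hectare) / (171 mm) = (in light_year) 9.377e-11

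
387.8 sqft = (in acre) 0.008903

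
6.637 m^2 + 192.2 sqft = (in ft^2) 263.6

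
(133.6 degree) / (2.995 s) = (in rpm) 7.435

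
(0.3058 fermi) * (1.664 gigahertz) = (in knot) 9.891e-07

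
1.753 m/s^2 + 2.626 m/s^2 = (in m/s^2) 4.379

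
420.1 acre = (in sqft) 1.83e+07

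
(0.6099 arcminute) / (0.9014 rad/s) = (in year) 6.241e-12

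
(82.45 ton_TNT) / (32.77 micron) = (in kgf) 1.073e+15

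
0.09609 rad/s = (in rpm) 0.9176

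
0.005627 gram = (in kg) 5.627e-06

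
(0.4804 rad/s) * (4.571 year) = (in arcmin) 2.381e+11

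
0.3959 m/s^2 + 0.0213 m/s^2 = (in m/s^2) 0.4172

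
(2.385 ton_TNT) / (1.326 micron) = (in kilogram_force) 7.674e+14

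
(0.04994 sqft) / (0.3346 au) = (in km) 9.269e-17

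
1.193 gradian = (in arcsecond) 3865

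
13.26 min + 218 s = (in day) 0.01173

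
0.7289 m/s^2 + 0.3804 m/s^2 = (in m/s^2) 1.109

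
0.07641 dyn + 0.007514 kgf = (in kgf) 0.007514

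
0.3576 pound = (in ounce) 5.722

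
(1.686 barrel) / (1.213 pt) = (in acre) 0.1548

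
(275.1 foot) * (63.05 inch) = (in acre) 0.03318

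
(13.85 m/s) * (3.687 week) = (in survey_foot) 1.013e+08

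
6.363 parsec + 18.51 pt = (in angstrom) 1.963e+27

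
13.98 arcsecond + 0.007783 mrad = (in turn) 1.203e-05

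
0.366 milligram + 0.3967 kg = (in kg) 0.3967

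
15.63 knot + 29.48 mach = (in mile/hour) 2.247e+04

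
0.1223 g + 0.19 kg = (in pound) 0.4191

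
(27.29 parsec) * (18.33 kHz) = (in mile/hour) 3.453e+22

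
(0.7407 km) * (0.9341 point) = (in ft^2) 2.627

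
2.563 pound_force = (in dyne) 1.14e+06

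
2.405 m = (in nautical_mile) 0.001299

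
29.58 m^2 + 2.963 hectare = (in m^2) 2.966e+04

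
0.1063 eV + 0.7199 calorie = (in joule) 3.012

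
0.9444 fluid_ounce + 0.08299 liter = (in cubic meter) 0.0001109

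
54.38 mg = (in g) 0.05438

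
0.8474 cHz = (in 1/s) 0.008474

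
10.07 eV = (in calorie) 3.856e-19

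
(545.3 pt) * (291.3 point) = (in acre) 4.885e-06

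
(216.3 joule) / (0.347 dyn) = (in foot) 2.045e+08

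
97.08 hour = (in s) 3.495e+05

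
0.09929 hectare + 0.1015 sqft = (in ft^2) 1.069e+04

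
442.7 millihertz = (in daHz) 0.04427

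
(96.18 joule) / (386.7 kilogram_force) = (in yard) 0.02774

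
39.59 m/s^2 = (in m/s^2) 39.59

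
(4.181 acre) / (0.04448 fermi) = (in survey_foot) 1.248e+21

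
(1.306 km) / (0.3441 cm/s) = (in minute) 6326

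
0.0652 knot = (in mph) 0.07503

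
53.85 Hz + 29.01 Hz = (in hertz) 82.86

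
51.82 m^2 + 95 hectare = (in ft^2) 1.023e+07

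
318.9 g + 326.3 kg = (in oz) 1.152e+04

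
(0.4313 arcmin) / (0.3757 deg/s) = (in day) 2.214e-07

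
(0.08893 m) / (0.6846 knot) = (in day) 2.923e-06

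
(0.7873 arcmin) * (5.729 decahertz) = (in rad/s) 0.01312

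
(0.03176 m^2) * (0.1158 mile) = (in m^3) 5.919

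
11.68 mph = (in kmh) 18.8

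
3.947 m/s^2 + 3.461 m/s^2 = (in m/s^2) 7.408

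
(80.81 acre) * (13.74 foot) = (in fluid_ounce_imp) 4.82e+10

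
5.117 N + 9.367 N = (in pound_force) 3.256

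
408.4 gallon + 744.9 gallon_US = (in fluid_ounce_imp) 1.537e+05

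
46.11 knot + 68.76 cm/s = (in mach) 0.07168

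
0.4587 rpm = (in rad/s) 0.04803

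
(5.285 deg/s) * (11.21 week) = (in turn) 9.953e+04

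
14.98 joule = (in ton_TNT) 3.58e-09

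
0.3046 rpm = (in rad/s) 0.0319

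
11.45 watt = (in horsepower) 0.01535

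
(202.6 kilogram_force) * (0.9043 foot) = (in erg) 5.476e+09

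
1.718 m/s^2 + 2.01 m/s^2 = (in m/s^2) 3.728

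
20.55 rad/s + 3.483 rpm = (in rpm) 199.7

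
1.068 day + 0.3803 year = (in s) 1.209e+07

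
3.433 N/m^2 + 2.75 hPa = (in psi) 0.04038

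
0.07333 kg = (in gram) 73.33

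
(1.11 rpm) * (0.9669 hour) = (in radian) 404.6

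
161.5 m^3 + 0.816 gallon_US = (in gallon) 4.266e+04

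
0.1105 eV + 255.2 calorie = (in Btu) 1.012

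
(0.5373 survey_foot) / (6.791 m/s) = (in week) 3.987e-08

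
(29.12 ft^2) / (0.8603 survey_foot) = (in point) 2.925e+04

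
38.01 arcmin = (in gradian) 0.7039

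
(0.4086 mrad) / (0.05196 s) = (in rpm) 0.07509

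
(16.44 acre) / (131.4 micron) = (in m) 5.063e+08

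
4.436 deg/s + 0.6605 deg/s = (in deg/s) 5.096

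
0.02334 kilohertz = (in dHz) 233.4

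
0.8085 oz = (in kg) 0.02292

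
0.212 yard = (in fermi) 1.939e+14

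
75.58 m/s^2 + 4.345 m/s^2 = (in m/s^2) 79.92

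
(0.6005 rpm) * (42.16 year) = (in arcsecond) 1.725e+13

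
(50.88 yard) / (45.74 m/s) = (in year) 3.225e-08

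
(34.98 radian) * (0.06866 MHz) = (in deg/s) 1.376e+08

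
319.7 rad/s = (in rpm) 3053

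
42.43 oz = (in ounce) 42.43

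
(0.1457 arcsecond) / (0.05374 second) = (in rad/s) 1.314e-05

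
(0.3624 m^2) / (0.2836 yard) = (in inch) 55.02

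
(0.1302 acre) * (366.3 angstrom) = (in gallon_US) 0.005099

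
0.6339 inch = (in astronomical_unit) 1.076e-13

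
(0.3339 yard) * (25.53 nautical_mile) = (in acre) 3.567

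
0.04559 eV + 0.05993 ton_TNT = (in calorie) 5.993e+07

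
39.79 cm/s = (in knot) 0.7735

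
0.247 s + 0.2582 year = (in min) 1.357e+05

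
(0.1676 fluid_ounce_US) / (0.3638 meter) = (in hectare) 1.362e-09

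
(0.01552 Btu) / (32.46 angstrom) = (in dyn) 5.045e+14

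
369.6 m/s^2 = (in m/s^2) 369.6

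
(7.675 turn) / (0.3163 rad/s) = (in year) 4.835e-06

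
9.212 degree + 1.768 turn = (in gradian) 717.4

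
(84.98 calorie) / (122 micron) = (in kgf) 2.972e+05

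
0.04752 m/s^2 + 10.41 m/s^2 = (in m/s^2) 10.46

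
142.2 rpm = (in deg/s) 853.2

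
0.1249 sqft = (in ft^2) 0.1249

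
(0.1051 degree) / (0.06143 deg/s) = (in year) 5.425e-08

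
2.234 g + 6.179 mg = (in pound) 0.004939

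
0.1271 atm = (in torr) 96.6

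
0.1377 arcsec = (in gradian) 4.25e-05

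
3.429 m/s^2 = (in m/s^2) 3.429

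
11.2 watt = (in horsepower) 0.01502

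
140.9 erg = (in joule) 1.409e-05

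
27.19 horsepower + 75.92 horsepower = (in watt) 7.689e+04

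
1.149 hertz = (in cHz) 114.9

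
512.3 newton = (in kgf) 52.24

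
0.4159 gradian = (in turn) 0.00104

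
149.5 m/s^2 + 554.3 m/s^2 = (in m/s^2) 703.8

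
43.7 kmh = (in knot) 23.6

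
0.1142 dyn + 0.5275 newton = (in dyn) 5.275e+04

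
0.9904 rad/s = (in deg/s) 56.75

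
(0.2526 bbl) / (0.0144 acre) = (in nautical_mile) 3.721e-07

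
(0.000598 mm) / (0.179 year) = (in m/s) 1.059e-13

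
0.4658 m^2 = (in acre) 0.0001151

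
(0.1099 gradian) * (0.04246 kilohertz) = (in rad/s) 0.0733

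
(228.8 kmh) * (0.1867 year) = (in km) 3.742e+05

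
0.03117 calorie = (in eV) 8.14e+17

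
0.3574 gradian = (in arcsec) 1158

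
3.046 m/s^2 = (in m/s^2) 3.046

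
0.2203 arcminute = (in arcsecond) 13.22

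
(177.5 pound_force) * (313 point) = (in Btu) 0.08263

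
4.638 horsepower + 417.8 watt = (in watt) 3876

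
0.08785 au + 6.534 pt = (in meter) 1.314e+10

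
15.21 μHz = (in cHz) 0.001521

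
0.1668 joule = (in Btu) 0.0001581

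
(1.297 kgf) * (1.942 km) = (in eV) 1.542e+23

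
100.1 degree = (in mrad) 1747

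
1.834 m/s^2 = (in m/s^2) 1.834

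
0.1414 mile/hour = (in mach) 0.0001856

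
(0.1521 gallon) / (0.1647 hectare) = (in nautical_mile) 1.888e-10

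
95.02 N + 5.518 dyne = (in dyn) 9.502e+06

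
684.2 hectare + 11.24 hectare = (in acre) 1718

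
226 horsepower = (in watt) 1.685e+05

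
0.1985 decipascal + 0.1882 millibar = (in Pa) 18.84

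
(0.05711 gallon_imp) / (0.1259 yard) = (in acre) 5.573e-07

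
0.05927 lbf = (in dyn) 2.636e+04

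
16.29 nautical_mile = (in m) 3.017e+04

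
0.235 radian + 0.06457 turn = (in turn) 0.102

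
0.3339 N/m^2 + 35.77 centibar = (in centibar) 35.77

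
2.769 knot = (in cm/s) 142.4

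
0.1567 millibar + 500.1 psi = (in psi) 500.1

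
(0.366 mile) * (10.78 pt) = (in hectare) 0.000224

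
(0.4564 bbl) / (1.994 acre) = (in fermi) 8.992e+09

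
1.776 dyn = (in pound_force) 3.993e-06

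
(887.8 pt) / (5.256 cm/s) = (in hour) 0.001655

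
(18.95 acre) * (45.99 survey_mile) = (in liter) 5.676e+12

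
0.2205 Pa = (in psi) 3.198e-05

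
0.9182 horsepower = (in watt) 684.7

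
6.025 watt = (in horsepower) 0.00808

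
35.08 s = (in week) 5.8e-05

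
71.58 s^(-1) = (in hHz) 0.7158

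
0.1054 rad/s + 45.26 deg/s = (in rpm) 8.55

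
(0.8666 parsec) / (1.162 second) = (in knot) 4.473e+16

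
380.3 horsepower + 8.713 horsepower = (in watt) 2.901e+05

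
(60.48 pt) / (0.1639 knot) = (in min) 0.004217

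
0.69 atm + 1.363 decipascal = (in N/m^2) 6.991e+04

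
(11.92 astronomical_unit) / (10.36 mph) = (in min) 6.417e+09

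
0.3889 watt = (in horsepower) 0.0005215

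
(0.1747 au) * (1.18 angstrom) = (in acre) 0.000762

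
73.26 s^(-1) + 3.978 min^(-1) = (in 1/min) 4400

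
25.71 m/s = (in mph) 57.51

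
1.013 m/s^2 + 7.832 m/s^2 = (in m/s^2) 8.845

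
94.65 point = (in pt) 94.65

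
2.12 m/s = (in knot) 4.121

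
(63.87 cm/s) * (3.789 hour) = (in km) 8.712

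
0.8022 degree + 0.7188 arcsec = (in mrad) 14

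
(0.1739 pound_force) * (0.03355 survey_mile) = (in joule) 41.77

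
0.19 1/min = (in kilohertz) 3.167e-06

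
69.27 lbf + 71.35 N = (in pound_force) 85.31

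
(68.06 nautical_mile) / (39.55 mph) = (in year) 0.0002261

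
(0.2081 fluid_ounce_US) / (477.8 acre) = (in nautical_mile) 1.719e-15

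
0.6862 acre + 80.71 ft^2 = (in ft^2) 2.997e+04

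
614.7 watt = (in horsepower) 0.8243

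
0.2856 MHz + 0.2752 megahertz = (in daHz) 5.608e+04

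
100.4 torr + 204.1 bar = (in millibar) 2.042e+05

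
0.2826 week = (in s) 1.709e+05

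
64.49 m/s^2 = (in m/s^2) 64.49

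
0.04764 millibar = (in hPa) 0.04764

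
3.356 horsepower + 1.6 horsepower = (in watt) 3696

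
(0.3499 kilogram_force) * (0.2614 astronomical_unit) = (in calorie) 3.207e+10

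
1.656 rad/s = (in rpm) 15.81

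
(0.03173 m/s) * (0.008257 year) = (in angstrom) 8.262e+13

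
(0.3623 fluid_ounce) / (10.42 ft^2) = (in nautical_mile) 5.976e-09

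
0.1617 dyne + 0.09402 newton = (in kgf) 0.009588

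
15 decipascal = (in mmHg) 0.01125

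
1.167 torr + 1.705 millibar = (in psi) 0.04729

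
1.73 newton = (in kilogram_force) 0.1764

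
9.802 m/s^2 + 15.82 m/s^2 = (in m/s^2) 25.62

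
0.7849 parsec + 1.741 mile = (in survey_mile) 1.505e+13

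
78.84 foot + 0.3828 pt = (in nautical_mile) 0.01298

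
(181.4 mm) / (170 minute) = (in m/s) 1.778e-05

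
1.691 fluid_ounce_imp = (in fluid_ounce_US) 1.625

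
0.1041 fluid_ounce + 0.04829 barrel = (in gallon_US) 2.029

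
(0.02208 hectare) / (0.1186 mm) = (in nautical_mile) 1005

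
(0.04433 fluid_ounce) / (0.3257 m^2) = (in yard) 4.402e-06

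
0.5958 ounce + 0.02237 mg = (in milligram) 1.689e+04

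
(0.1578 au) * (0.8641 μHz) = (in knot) 3.965e+04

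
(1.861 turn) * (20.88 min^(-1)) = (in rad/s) 4.069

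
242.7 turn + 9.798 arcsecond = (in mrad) 1.525e+06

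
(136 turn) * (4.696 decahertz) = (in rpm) 3.832e+05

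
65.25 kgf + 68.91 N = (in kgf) 72.28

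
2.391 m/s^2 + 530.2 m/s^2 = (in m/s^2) 532.6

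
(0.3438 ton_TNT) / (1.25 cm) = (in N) 1.151e+11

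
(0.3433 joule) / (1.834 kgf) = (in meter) 0.01909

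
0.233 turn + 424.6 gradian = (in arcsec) 1.678e+06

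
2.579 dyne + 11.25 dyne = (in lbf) 3.109e-05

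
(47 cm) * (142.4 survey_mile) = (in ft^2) 1.159e+06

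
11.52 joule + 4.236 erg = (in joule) 11.52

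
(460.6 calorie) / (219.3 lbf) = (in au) 1.321e-11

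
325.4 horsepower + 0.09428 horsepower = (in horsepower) 325.5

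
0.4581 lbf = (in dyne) 2.038e+05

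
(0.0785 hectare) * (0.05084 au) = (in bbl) 3.755e+13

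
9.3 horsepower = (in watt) 6935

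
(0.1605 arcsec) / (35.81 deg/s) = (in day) 1.441e-11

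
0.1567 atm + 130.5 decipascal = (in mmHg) 119.2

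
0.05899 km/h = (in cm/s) 1.639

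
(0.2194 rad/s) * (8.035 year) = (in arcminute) 1.911e+11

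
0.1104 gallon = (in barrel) 0.002629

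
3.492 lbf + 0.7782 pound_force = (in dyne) 1.899e+06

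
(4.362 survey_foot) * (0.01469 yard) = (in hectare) 1.786e-06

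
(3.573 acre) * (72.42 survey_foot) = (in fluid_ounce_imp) 1.123e+10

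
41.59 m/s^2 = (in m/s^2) 41.59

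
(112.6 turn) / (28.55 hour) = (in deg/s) 0.3944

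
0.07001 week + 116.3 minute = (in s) 4.932e+04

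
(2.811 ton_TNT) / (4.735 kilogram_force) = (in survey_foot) 8.31e+08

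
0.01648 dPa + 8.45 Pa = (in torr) 0.06339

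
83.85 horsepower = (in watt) 6.253e+04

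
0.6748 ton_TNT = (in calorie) 6.748e+08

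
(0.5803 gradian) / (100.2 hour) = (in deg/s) 1.448e-06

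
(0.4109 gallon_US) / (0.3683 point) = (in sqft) 128.9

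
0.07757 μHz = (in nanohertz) 77.57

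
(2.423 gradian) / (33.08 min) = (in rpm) 0.0001831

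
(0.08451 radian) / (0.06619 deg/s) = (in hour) 0.02032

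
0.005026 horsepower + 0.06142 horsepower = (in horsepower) 0.06645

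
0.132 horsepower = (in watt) 98.43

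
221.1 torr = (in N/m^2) 2.948e+04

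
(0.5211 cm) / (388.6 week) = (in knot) 4.31e-11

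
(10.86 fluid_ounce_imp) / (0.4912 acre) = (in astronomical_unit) 1.038e-18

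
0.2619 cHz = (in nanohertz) 2.619e+06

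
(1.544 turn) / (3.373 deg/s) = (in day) 0.001907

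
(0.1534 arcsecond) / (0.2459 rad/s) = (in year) 9.59e-14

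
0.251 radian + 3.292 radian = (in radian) 3.543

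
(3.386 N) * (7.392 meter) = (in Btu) 0.02372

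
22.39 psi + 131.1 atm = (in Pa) 1.344e+07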